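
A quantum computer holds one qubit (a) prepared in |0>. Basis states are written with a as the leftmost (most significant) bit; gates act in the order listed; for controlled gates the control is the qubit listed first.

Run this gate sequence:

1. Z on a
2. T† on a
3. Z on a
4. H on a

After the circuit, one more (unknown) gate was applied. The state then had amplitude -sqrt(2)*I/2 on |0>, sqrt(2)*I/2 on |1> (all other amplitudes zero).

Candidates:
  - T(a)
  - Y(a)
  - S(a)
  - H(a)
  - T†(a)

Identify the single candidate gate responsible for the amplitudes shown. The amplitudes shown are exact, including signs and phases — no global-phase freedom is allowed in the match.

It was Y(a) that produced the state shown.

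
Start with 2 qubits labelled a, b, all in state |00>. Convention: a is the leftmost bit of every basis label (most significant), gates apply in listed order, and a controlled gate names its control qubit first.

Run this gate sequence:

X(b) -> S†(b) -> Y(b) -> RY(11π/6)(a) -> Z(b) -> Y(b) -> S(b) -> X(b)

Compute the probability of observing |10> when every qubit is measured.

Outcome |10> occurs with probability 1/2 - sqrt(3)/4.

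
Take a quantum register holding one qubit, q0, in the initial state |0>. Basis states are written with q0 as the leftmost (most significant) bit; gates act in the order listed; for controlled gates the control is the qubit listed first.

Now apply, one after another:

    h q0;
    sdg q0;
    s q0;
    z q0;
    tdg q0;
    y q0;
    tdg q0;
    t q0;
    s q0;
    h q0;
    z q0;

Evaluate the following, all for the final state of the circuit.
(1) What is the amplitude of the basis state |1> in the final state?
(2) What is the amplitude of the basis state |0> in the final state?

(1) The amplitude on |1> is -1/2 - exp(I*pi/4)/2.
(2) |0> carries amplitude -1/2 + exp(I*pi/4)/2 in the final state.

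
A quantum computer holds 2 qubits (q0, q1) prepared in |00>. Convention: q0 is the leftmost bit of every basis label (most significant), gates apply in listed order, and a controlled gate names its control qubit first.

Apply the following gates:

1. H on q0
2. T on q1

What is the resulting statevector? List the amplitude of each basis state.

The final amplitudes are sqrt(2)/2 on |00>, 0 on |01>, sqrt(2)/2 on |10>, 0 on |11>.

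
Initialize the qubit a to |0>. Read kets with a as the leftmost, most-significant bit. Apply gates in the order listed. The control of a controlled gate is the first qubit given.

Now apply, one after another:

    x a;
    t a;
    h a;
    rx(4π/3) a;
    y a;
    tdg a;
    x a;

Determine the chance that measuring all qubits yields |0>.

A full measurement returns |0> with probability 1/2.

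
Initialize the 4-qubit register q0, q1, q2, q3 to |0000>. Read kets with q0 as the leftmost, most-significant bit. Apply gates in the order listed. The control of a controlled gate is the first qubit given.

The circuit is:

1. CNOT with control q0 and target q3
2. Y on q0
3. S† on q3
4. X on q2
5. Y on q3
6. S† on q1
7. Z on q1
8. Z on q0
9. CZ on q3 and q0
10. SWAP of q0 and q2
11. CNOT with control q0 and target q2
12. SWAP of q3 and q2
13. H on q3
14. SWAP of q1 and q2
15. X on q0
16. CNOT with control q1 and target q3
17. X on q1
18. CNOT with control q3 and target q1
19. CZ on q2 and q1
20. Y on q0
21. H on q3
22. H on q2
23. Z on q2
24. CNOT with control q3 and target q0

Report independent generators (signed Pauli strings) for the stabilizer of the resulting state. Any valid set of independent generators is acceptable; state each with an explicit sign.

The stabilizer group can be generated by +XZIX, +IXIZ, -IIXI, -ZIIZ, among other valid generating sets.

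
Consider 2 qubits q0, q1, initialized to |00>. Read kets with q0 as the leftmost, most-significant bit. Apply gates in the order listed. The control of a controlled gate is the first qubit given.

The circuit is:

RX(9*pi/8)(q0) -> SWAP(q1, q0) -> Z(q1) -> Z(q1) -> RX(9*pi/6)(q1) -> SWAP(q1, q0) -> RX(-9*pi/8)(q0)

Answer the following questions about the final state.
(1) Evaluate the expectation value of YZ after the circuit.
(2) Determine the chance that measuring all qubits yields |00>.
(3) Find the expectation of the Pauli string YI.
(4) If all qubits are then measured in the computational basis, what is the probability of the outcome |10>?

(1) The expectation value of YZ is 1.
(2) A full measurement returns |00> with probability 1/2.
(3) In the final state, YI has expectation 1.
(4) The probability of measuring |10> is 1/2.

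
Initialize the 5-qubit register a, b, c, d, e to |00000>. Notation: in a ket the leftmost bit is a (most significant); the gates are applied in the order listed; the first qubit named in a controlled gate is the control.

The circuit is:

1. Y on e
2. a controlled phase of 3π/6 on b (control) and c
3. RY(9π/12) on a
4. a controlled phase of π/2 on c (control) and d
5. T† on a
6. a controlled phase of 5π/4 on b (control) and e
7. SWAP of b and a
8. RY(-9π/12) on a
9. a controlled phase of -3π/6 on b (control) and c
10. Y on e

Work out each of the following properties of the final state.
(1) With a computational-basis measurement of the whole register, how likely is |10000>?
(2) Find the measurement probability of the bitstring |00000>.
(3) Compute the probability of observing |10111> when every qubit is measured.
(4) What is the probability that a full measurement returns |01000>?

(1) A full measurement returns |10000> with probability 1/8.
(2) The probability of measuring |00000> is 3/8 - sqrt(2)/4.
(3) Outcome |10111> occurs with probability 0.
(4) A full measurement returns |01000> with probability 1/8.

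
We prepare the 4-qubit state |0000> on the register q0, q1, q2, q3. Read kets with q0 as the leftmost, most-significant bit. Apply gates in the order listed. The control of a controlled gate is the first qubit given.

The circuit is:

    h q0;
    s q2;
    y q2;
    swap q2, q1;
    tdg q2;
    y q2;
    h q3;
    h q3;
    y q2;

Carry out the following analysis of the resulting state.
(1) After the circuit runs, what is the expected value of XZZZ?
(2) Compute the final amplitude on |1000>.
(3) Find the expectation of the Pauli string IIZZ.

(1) The expectation value of XZZZ is -1. Key observation: steps 6-9 multiply out to the identity, so the circuit reduces to the remaining gates.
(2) The final state's coefficient on |1000> equals 0.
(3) In the final state, IIZZ has expectation 1.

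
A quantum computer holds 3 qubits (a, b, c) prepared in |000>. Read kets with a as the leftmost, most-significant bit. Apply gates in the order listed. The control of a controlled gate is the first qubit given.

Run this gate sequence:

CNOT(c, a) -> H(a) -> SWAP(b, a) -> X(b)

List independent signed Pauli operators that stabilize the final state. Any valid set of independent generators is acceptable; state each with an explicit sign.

The final state is stabilized by the group generated by +IXI, +ZII, +IIZ; other independent generating sets are equally valid.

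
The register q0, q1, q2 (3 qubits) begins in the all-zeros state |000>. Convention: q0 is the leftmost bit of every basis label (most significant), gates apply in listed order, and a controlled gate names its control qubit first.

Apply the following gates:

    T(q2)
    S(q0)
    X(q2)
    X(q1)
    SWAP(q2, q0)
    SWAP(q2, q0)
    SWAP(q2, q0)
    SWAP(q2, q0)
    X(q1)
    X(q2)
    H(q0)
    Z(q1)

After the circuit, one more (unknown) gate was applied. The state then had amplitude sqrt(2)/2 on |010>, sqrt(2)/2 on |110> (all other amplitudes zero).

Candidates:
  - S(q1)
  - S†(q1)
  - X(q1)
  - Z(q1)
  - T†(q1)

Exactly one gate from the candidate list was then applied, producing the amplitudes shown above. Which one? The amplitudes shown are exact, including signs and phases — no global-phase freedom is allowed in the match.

The unique candidate consistent with the amplitudes is X(q1). Key observation: steps 3-10 multiply out to the identity, so the circuit reduces to the remaining gates.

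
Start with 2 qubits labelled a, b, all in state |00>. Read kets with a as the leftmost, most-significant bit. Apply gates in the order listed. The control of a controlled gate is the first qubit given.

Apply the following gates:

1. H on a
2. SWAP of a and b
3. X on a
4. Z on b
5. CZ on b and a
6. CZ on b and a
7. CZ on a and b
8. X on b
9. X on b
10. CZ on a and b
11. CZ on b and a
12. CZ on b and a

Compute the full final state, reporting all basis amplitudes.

The resulting statevector has amplitude 0 on |00>, 0 on |01>, sqrt(2)/2 on |10>, -sqrt(2)/2 on |11>. Key observation: steps 5-12 multiply out to the identity, so the circuit reduces to the remaining gates.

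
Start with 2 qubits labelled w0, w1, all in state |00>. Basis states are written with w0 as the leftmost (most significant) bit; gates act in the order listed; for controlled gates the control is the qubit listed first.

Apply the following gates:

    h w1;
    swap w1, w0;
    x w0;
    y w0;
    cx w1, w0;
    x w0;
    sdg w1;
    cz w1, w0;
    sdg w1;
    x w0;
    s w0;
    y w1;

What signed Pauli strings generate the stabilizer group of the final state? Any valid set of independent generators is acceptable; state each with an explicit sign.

The stabilizer group can be generated by -YI, -IZ, among other valid generating sets.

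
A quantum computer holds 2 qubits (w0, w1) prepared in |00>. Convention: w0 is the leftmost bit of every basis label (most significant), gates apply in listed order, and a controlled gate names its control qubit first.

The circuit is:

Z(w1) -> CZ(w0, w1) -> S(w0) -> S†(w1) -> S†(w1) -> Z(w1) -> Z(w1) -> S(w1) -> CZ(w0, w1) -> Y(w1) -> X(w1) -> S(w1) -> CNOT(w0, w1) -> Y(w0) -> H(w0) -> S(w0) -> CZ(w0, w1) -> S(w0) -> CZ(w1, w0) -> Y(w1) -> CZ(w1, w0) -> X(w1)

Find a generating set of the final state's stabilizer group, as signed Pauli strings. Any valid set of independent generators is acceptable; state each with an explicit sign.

The stabilizer group can be generated by -XI, +IZ, among other valid generating sets.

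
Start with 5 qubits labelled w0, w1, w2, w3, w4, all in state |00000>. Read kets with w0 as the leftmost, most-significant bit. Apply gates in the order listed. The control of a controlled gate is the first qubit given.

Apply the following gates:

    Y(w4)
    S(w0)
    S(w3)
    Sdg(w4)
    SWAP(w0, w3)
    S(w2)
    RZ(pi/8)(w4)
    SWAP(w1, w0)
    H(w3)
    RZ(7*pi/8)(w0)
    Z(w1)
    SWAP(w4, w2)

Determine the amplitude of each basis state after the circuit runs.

The resulting statevector has amplitude -sqrt(2)*exp(5*I*pi/8)/2 on |00100>, -sqrt(2)*exp(5*I*pi/8)/2 on |00110>, and 0 on every other basis state.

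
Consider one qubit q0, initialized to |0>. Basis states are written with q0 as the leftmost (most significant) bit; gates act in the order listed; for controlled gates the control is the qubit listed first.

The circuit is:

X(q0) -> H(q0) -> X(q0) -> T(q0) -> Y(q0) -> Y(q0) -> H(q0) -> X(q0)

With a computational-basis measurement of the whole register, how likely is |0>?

A full measurement returns |0> with probability sqrt(2)/4 + 1/2.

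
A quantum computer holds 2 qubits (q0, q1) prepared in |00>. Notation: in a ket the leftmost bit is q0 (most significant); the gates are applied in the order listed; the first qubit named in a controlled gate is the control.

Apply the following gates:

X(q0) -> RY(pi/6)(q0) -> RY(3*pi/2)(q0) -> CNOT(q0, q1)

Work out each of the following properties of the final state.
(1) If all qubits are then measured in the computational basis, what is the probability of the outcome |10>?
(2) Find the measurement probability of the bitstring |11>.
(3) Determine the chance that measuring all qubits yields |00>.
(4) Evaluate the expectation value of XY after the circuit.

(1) The probability of measuring |10> is 0.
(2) Outcome |11> occurs with probability 3/4.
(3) The probability of measuring |00> is 1/4.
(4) The observable XY averages to 0.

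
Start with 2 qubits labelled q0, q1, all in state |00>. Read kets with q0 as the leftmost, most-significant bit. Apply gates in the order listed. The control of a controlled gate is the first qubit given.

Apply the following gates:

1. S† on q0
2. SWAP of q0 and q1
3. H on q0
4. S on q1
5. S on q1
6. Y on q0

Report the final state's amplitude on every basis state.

After the circuit, the state carries amplitude -sqrt(2)*I/2 on |00>, 0 on |01>, sqrt(2)*I/2 on |10>, 0 on |11>.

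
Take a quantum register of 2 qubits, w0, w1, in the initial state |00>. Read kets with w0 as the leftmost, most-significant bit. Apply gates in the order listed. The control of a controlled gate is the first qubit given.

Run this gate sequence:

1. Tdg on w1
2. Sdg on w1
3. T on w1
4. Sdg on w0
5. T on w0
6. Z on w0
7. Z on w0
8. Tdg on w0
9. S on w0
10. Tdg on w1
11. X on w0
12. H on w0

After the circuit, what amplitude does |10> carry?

The amplitude on |10> is -sqrt(2)/2. Key observation: gates 3-10 undo each other exactly, leaving only the rest of the circuit to track.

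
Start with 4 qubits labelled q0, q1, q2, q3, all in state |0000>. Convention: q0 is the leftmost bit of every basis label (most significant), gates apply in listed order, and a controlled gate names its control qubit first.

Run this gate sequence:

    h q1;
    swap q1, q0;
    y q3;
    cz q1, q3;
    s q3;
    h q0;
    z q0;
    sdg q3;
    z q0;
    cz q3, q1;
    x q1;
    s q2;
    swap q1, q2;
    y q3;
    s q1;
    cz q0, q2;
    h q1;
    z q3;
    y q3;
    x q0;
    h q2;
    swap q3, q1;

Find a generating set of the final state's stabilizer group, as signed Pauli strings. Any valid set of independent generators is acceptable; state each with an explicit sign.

The stabilizer group can be generated by -IIXI, +IIIX, -ZIII, -IZII, among other valid generating sets.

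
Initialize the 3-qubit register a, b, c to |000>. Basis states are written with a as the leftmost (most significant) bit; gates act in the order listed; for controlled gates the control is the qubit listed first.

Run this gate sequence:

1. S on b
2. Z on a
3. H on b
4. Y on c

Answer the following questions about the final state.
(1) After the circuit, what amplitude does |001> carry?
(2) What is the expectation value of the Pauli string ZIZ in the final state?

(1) |001> carries amplitude sqrt(2)*I/2 in the final state.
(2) The observable ZIZ averages to -1.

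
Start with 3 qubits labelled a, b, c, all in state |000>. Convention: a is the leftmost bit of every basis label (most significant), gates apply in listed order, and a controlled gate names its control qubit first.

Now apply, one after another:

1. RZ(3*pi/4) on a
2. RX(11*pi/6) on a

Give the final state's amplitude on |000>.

|000> carries amplitude (sqrt(2) + sqrt(6))*exp(5*I*pi/8)/4 in the final state.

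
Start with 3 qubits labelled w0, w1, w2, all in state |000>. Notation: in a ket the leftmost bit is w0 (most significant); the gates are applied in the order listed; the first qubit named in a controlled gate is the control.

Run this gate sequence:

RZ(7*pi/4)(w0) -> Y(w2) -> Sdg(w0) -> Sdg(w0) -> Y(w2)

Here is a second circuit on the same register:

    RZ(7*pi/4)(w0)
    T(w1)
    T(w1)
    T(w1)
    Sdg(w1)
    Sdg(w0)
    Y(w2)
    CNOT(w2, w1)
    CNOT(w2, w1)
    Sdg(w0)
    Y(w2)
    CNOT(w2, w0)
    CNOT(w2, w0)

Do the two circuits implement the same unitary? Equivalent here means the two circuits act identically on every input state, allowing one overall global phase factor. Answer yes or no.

No — the two circuits implement different unitaries, even allowing a global phase.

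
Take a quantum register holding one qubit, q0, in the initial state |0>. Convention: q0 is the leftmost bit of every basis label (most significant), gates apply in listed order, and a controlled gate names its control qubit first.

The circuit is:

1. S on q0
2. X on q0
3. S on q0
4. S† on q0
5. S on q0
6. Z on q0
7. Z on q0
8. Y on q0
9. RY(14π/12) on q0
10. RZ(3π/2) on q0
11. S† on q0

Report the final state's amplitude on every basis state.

The final amplitudes are (-sqrt(2) + sqrt(6))*exp(I*pi/4)/4 on |0>, (sqrt(2) + sqrt(6))*exp(I*pi/4)/4 on |1>.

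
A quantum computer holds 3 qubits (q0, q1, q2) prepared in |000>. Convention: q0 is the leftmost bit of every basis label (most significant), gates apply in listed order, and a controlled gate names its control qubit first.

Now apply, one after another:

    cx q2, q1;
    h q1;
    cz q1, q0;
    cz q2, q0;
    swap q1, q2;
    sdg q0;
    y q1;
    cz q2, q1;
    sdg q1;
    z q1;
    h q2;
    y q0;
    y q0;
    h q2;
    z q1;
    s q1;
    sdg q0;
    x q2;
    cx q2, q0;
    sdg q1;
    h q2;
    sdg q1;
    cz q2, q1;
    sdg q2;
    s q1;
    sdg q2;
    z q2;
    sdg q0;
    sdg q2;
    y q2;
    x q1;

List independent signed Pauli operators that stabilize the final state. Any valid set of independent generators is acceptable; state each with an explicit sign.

One valid set of independent stabilizer generators is -YIZ, +ZIY, +IZI (any independent generating set of the same group is equally correct). Key observation: gates 9-16 undo each other exactly, leaving only the rest of the circuit to track.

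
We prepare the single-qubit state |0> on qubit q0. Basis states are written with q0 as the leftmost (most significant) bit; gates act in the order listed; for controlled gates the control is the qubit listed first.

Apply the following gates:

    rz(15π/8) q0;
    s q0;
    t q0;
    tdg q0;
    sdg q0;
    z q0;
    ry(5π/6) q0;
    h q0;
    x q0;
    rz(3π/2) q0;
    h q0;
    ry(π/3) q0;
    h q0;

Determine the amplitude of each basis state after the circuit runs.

After the circuit, the state carries amplitude sqrt(3)*(-1 + I)*exp(13*I*pi/16)/4 on |0>, (-3 - I)*exp(13*I*pi/16)/4 on |1>.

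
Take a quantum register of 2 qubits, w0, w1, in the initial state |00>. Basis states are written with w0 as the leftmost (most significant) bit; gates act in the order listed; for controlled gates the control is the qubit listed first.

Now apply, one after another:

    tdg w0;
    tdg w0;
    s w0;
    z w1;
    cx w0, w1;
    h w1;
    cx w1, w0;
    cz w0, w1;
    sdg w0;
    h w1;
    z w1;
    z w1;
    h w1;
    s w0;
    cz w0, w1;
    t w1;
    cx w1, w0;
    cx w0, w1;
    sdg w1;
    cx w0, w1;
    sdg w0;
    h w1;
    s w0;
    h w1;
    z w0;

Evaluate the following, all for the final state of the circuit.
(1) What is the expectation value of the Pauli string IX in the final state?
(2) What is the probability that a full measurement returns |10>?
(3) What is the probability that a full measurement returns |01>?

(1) In the final state, IX has expectation sqrt(2)/2. Key observation: steps 8-15 multiply out to the identity, so the circuit reduces to the remaining gates.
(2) Outcome |10> occurs with probability 0.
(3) The probability of measuring |01> is 1/2.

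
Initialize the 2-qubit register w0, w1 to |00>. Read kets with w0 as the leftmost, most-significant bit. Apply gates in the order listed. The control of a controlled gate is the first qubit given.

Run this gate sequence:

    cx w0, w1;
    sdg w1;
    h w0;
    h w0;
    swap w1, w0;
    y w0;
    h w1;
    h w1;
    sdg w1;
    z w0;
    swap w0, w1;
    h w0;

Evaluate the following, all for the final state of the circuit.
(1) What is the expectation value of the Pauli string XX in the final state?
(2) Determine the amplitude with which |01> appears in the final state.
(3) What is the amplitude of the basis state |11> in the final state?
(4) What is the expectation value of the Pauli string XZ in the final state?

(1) In the final state, XX has expectation 0.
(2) The amplitude on |01> is -sqrt(2)*I/2.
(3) |11> carries amplitude -sqrt(2)*I/2 in the final state.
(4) The observable XZ averages to -1.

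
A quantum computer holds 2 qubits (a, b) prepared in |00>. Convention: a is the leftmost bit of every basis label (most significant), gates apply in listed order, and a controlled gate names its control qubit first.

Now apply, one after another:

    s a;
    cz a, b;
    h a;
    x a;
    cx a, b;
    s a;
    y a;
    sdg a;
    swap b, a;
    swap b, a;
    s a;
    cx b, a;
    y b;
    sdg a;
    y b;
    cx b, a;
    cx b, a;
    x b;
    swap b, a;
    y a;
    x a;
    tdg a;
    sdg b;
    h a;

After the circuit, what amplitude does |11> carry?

The final state's coefficient on |11> equals -I/2 - exp(3*I*pi/4)/2. Key observation: the block from step 8 through step 11 cancels to the identity and can be dropped.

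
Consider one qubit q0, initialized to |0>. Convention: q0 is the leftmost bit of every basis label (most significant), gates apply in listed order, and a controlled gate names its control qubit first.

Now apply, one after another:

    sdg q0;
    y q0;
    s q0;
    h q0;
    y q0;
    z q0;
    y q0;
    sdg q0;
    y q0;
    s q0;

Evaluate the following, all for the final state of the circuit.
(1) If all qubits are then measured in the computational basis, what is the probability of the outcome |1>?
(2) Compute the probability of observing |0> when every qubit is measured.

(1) The probability of measuring |1> is 1/2.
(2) A full measurement returns |0> with probability 1/2.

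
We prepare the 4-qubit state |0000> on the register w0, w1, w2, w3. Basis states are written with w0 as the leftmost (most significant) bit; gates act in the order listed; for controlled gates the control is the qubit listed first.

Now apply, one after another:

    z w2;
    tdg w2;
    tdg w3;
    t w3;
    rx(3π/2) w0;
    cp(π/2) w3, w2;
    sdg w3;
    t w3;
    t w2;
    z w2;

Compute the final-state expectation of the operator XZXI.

The observable XZXI averages to 0.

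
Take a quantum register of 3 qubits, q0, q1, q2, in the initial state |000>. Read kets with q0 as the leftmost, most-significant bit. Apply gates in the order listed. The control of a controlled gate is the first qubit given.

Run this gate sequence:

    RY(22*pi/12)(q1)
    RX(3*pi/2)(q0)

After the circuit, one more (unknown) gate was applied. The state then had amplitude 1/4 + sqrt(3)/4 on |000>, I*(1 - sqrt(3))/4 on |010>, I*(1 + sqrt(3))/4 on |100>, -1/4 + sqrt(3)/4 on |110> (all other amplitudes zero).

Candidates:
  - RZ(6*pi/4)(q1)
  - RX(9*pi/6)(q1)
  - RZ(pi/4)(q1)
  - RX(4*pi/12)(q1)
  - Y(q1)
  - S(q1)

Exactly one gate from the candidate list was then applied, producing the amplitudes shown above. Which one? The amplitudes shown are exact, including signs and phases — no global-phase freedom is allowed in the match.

It was S(q1) that produced the state shown.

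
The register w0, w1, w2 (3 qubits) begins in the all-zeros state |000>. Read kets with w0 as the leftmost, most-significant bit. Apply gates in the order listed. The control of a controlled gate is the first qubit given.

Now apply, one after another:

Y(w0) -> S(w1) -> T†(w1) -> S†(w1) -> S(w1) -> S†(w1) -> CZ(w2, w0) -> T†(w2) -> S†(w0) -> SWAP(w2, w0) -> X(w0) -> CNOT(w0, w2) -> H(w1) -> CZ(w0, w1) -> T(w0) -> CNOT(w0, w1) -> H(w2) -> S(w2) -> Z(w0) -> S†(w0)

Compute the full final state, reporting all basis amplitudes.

The final amplitudes are 0 on |000>, 0 on |001>, 0 on |010>, 0 on |011>, -exp(3*I*pi/4)/2 on |100>, exp(I*pi/4)/2 on |101>, exp(3*I*pi/4)/2 on |110>, -exp(I*pi/4)/2 on |111>. Key observation: steps 5-6 multiply out to the identity, so the circuit reduces to the remaining gates.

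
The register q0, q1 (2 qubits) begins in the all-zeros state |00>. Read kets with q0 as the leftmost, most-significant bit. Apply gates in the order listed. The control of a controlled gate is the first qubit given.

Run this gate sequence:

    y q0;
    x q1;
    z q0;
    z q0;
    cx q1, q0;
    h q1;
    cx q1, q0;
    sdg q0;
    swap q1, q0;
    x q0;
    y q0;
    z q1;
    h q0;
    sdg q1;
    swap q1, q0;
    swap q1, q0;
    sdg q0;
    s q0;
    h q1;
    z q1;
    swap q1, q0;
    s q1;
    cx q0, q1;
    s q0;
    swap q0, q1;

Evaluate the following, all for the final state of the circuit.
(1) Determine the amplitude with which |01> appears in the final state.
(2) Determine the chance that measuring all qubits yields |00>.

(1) The final state's coefficient on |01> equals sqrt(2)/2.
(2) A full measurement returns |00> with probability 1/2.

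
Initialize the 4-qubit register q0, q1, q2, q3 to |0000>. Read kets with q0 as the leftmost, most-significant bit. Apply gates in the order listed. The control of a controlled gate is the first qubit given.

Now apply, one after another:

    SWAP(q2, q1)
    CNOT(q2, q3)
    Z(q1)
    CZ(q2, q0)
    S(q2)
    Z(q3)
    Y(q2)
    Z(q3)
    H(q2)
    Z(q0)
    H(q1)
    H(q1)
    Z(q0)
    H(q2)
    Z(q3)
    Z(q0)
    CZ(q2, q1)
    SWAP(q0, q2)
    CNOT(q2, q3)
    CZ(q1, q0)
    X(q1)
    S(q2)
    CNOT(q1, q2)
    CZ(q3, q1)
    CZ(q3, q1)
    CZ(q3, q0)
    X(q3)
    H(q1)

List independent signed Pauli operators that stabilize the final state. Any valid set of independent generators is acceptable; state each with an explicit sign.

The final state is stabilized by the group generated by -IXII, -ZIII, -IIZI, -IIIZ; other independent generating sets are equally valid. Key observation: the block from step 8 through step 15 cancels to the identity and can be dropped.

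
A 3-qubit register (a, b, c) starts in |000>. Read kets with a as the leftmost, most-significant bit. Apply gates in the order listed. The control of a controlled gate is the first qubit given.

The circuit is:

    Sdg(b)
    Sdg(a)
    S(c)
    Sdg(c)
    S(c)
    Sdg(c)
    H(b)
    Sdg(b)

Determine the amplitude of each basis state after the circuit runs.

The final amplitudes are sqrt(2)/2 on |000>, -sqrt(2)*I/2 on |010>, and 0 on every other basis state. Key observation: gates 3-6 undo each other exactly, leaving only the rest of the circuit to track.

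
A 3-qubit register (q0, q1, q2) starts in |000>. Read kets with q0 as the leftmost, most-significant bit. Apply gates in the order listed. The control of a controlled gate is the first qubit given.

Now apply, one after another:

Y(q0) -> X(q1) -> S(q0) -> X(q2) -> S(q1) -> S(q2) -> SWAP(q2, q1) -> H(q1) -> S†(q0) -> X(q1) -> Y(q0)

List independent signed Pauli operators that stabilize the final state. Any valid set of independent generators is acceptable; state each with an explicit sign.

One valid set of independent stabilizer generators is -IXI, +ZII, -IIZ (any independent generating set of the same group is equally correct).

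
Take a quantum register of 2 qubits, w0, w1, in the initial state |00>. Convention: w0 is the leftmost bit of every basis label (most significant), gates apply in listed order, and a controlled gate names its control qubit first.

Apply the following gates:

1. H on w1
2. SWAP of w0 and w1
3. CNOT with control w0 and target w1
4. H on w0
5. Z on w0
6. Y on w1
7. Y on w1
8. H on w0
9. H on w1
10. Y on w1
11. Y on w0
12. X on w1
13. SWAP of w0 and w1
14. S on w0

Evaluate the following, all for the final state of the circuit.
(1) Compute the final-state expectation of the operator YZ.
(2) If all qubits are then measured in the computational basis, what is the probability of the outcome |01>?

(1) The observable YZ averages to -1.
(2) Outcome |01> occurs with probability 1/4.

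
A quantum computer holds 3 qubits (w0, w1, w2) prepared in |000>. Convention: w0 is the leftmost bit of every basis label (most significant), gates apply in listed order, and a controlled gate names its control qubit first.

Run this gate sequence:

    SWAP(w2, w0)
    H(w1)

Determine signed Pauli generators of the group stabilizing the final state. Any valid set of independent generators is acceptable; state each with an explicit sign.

The final state is stabilized by the group generated by +IXI, +ZII, +IIZ; other independent generating sets are equally valid.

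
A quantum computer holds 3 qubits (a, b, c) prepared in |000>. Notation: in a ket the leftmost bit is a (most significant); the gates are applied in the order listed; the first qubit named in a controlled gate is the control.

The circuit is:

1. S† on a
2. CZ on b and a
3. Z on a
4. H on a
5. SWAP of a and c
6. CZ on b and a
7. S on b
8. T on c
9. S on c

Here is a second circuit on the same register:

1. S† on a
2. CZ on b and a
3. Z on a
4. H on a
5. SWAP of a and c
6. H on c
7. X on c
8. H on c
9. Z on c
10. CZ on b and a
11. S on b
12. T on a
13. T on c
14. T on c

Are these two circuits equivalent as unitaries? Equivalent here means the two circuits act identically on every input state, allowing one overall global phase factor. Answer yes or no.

No, they are not equivalent — no single phase factor reconciles the two unitaries.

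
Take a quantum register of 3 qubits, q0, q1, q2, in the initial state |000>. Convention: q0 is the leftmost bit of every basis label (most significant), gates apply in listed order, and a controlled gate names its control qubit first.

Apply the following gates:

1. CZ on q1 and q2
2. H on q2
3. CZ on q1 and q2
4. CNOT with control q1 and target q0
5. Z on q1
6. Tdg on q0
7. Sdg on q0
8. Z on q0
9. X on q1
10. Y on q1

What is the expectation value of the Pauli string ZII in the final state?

In the final state, ZII has expectation 1.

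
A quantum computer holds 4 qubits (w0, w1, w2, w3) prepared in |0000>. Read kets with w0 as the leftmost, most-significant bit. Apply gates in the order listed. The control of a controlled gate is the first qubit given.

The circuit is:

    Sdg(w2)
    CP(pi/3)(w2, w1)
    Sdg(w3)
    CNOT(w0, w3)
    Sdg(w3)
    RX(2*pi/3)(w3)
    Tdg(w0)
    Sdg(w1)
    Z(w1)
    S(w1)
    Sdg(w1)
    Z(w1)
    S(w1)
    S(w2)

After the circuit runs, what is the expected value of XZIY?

In the final state, XZIY has expectation 0. Key observation: gates 8-13 undo each other exactly, leaving only the rest of the circuit to track.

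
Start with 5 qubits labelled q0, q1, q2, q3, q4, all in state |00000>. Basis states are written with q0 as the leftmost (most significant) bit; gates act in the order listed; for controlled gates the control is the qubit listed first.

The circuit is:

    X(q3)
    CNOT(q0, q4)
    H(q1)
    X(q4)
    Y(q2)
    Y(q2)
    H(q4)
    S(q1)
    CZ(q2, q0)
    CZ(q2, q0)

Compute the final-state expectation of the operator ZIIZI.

The observable ZIIZI averages to -1.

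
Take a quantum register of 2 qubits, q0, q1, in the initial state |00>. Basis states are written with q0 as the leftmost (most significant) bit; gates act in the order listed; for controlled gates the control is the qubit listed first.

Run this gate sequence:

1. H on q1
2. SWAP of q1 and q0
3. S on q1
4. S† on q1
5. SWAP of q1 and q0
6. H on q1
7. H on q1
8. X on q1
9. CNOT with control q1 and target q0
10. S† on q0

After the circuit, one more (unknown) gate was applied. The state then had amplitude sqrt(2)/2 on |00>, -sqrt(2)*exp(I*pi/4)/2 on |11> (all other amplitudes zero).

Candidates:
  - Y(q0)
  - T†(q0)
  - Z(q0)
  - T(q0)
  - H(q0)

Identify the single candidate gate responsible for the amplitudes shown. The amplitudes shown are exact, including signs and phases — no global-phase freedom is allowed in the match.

The unique candidate consistent with the amplitudes is T†(q0). Key observation: the block from step 1 through step 6 cancels to the identity and can be dropped.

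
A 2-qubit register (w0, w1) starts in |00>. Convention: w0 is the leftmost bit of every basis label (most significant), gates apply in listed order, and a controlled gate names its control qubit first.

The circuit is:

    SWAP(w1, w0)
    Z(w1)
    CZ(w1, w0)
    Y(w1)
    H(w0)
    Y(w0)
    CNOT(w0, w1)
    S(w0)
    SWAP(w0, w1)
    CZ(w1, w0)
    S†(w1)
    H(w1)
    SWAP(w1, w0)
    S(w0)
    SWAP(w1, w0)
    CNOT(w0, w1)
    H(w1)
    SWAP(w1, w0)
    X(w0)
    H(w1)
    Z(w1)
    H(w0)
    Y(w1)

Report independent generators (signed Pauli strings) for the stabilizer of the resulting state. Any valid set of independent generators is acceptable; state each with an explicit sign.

One valid set of independent stabilizer generators is +YI, -IY (any independent generating set of the same group is equally correct).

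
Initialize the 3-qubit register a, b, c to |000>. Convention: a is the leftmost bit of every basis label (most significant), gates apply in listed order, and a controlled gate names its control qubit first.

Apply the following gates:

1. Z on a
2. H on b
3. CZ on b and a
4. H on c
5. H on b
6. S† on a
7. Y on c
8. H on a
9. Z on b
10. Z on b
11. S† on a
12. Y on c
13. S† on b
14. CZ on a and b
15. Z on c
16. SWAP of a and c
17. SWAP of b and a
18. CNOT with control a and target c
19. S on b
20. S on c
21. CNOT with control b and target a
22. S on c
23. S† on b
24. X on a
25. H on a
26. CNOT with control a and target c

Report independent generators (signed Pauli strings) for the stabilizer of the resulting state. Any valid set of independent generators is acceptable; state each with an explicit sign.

One valid set of independent stabilizer generators is -YZZ, -ZXI, +ZIY (any independent generating set of the same group is equally correct).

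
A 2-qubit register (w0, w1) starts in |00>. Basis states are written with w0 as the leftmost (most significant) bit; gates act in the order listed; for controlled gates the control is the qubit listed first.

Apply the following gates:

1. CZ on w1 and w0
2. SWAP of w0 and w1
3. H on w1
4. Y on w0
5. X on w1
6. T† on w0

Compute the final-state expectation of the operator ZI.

The observable ZI averages to -1.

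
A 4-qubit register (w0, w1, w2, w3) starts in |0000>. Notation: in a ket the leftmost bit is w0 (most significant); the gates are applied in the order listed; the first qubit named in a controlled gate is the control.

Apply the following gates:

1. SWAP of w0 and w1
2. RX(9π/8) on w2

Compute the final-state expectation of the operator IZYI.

The observable IZYI averages to sqrt(2 - sqrt(2))/2.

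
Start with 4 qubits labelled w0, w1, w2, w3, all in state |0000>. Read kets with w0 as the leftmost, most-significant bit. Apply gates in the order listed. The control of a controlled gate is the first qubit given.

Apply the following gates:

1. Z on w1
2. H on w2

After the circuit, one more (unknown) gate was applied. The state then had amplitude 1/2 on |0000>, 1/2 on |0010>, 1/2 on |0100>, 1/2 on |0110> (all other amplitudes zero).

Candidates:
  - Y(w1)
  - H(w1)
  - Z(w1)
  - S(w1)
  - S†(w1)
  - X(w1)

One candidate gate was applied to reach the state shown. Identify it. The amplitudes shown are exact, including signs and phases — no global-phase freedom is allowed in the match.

It was H(w1) that produced the state shown.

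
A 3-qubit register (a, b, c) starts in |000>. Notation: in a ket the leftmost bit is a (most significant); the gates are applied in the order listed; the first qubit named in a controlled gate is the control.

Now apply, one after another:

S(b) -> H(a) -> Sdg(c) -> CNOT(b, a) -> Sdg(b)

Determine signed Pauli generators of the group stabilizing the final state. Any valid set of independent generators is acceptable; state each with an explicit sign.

The stabilizer group can be generated by +XII, +IZI, +IIZ, among other valid generating sets.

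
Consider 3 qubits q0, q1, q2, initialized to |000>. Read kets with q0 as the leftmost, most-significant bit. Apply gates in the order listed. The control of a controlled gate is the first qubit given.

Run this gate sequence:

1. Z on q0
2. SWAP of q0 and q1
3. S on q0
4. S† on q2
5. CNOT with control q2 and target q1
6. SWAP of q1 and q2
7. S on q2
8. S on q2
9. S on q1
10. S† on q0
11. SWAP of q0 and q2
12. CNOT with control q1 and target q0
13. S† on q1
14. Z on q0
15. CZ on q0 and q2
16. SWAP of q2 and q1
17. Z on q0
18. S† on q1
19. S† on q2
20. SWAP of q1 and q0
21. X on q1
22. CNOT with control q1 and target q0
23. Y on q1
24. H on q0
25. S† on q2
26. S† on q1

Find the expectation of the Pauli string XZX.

The expectation value of XZX is 0.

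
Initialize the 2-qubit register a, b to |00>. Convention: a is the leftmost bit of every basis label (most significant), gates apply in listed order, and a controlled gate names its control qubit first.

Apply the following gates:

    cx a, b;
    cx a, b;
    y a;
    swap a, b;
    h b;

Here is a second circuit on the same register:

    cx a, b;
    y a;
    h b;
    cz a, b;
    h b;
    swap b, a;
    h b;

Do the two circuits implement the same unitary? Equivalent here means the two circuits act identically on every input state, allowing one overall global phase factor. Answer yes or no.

No, they are not equivalent — no single phase factor reconciles the two unitaries.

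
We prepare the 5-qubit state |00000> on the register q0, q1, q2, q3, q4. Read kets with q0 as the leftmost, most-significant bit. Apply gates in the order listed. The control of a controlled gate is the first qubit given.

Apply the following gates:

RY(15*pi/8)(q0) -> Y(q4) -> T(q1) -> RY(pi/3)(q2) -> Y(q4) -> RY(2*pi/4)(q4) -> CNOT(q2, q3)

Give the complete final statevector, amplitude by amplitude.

After the circuit, the state carries amplitude -sqrt(6)*cos(pi/16)/4 on |00000>, -sqrt(6)*cos(pi/16)/4 on |00001>, -sqrt(2)*cos(pi/16)/4 on |00110>, -sqrt(2)*cos(pi/16)/4 on |00111>, sqrt(6)*sin(pi/16)/4 on |10000>, sqrt(6)*sin(pi/16)/4 on |10001>, sqrt(2)*sin(pi/16)/4 on |10110>, sqrt(2)*sin(pi/16)/4 on |10111>, and 0 on every other basis state.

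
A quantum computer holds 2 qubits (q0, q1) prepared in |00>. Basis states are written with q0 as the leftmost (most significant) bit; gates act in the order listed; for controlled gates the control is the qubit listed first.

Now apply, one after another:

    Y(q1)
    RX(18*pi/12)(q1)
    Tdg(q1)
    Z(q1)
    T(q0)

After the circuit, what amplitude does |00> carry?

The final state's coefficient on |00> equals sqrt(2)/2.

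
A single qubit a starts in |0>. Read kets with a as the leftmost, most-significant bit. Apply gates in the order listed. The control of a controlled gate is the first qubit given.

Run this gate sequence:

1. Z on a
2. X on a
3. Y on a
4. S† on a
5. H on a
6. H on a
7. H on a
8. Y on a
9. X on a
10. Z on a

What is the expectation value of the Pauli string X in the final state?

The observable X averages to 1.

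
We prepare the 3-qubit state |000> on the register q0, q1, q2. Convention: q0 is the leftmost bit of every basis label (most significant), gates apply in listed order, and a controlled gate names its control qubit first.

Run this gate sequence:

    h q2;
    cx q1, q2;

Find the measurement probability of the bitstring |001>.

The probability of measuring |001> is 1/2.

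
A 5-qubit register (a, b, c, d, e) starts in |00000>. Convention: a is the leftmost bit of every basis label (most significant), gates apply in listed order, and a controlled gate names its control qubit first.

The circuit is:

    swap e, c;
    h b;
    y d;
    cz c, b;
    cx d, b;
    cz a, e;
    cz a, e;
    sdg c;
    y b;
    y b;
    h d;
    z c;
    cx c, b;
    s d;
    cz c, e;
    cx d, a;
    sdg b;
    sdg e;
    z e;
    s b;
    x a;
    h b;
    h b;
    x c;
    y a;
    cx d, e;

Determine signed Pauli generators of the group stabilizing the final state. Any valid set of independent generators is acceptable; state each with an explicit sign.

The final state is stabilized by the group generated by +XIIXY, +IXIII, +ZIIIZ, -IIZII, +IIIZZ; other independent generating sets are equally valid.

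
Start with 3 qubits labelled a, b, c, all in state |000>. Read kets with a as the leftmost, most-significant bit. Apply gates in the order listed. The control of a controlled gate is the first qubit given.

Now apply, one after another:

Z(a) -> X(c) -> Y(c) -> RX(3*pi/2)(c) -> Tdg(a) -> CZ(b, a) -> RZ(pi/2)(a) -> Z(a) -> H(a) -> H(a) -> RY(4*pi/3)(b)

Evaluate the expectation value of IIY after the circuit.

The observable IIY averages to 1. Key observation: steps 9-10 multiply out to the identity, so the circuit reduces to the remaining gates.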